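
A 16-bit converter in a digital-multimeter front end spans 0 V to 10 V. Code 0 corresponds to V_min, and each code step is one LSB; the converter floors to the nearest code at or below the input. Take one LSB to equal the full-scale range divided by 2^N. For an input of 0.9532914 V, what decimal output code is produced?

6247

Range is 10 V. LSB = 10 V / 2^16 ≈ 152.6 µV.
(V_in − V_min) × 2^16/range = (0.9532914 − (0)) × 65536/10 = 6247.491.
Floor → code = 6247.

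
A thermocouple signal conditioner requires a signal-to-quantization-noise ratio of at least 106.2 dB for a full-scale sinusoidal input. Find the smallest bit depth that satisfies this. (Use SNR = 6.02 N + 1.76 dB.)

18 bits

6.02 N + 1.76 ≥ 106.2 gives N ≥ 17.349, so the minimum integer is 18.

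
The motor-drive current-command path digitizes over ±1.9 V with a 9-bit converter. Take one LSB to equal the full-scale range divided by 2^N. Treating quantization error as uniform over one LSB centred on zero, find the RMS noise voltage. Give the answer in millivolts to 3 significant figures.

2.14 mV

The full-scale span is 1.9 − (-1.9) = 3.8 V.
Step size = 3.8/512 V = 7.4219 mV.
V_rms = LSB/√12 = 7.4219 mV / √12 = 2.14 mV.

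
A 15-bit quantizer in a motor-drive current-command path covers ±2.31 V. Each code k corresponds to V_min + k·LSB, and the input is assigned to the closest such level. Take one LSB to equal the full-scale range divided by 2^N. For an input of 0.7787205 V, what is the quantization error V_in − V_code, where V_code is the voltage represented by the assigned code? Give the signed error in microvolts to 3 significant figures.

Full-scale range = 2.31 V − (-2.31 V) = 4.62 V. LSB = 4.62 V / 2^15 ≈ 141.0 µV.
(0.7787205 − (-2.31)) / LSB = 3.0887205 × 32768/4.62 = 21907.1847. Nearest integer: k = 21907.
Reconstructed level: -2.31 + 21907 × 4.62/32768 V = 0.77869445801 V.
Error = V_in − V_code = 0.7787205 − (0.77869445801) = +26.0 µV.

+26.0 µV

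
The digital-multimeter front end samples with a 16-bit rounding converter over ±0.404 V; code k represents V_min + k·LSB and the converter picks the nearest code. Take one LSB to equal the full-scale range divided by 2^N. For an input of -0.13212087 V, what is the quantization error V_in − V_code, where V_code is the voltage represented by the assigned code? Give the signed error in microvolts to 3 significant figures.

−2.22 µV

The full-scale span is 0.404 − (-0.404) = 0.808 V. LSB = 0.808 V / 2^16 ≈ 12.33 µV.
Position in LSBs: (-0.13212087 − (-0.404)) × 65536/0.808 = 22051.8201; rounding gives k = 22052.
V_code = V_min + k × range/2^16 = -0.404 + 22052 × 0.808/65536 = -0.13211865234 V.
Error = V_in − V_code = -0.13212087 − (-0.13211865234) = −2.22 µV.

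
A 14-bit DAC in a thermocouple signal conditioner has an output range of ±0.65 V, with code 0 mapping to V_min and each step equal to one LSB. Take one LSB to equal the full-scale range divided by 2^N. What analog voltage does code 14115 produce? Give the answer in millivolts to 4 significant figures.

470.0 mV

Range = 0.65 − (-0.65) = 1.3 V. LSB = 1.3 V / 2^14.
V_out = V_min + code × LSB = -0.65 V + 14115 × 1.3 V / 16384
      = -0.65 V + 1.11996 V = 0.469965 V.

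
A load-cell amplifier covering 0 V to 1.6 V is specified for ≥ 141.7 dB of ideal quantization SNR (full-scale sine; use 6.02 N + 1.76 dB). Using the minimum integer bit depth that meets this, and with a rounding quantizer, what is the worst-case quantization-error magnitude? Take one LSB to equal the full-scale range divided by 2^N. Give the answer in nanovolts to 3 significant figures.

47.7 nV

Range is 1.6 V.
N ≥ (141.7 − 1.76)/6.02 = 23.246 → N_min = 24.
LSB = 1.6 V ÷ 2^24 = 1.6/16777216 V = 95.367 nV.
|e|_max = LSB/2 = 47.7 nV.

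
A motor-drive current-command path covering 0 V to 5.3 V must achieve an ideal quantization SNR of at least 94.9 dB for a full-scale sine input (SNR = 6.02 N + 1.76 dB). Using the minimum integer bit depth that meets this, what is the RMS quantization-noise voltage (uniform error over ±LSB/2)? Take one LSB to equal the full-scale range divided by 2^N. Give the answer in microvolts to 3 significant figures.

23.3 µV

Range is 5.3 V.
N ≥ (94.9 − 1.76)/6.02 = 15.472 → N_min = 16.
Step size = 5.3/65536 V = 80.872 µV.
RMS noise = LSB/√12 = 23.3 µV.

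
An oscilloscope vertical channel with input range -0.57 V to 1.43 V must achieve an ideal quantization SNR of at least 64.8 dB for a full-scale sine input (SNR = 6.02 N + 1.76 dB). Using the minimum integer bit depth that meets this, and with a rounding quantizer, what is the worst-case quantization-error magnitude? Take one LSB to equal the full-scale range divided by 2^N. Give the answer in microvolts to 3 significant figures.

488 µV

The full-scale span is 1.43 − (-0.57) = 2 V.
N ≥ (64.8 − 1.76)/6.02 = 10.472 → N_min = 11.
Step size = 2/2048 V = 0.97656 mV.
Max error for round-to-nearest is LSB/2 = 488 µV.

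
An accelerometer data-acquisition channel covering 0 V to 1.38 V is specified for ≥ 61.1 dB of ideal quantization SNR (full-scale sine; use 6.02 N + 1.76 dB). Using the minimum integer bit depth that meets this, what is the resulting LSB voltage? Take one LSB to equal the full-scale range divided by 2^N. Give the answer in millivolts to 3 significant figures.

1.35 mV

V_FS = 1.38 V.
Required N = ⌈(61.1 − 1.76)/6.02⌉ = ⌈9.857⌉ = 10.
One LSB is 1.38 V / 1024 = 1.35 mV.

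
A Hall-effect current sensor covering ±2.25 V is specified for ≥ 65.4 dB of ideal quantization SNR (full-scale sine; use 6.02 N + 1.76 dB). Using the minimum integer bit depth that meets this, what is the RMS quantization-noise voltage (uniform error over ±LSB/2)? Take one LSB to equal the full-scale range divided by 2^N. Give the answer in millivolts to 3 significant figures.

The full-scale span is 2.25 − (-2.25) = 4.5 V.
N ≥ (65.4 − 1.76)/6.02 = 10.571 → N_min = 11.
LSB = 4.5 V / 2^11 = 2.1973 mV.
σ_q = LSB/√12 = 2.1973 mV/3.4641 = 0.634 mV.

0.634 mV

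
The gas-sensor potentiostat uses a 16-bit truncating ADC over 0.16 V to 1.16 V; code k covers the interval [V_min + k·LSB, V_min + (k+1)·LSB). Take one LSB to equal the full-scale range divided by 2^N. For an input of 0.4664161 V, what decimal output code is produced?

The full-scale span is 1.16 − (0.16) = 1 V. LSB = 1 V / 2^16 ≈ 15.26 µV.
code = ⌊(V_in − V_min)/LSB⌋ = ⌊(V_in − V_min) × 2^16 / range⌋
     = ⌊(0.4664161 − (0.16)) × 65536 / 1⌋ = ⌊0.3064161 × 65536/1⌋
     = ⌊20081.286⌋ = 20081.

20081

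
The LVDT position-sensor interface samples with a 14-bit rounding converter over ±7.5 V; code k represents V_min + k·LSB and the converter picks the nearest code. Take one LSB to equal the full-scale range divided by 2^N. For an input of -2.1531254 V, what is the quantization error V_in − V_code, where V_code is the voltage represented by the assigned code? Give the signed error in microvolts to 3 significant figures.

+195 µV

Full-scale range = 7.5 V − (-7.5 V) = 15 V. LSB = 15 V / 2^14 ≈ 0.9155 mV.
(V_in − V_min)/LSB = (-2.1531254 − (-7.5)) × 16384/15 = 5840.2129 → nearest code k = 5840.
V_code = V_min + k × range/2^14 = -7.5 + 5840 × 15/16384 = -2.1533203125 V.
e = -2.1531254 − (-2.1533203125) = +195 µV.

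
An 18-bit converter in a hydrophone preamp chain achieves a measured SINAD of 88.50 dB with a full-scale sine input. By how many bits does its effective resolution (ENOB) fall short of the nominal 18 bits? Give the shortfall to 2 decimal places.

3.59 bits

Effective bits = (88.50 − 1.76)/6.02 = 14.4086.
Lost resolution: 18 − 14.4086 = 3.5914 bits.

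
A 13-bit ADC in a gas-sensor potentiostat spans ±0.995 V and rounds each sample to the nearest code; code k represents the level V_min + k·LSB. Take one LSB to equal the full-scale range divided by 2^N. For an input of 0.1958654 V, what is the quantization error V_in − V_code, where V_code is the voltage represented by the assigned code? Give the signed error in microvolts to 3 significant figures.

+71.9 µV

Span: 0.995 V − (-0.995 V) = 1.99 V. LSB = 1.99 V / 2^13 ≈ 242.9 µV.
Position in LSBs: (0.1958654 − (-0.995)) × 8192/1.99 = 4902.2962; rounding gives k = 4902.
Reconstructed level: -0.995 + 4902 × 1.99/8192 V = 0.1957934570 V.
V_in − V_code = 0.1958654 − (0.1957934570) = +71.9 µV.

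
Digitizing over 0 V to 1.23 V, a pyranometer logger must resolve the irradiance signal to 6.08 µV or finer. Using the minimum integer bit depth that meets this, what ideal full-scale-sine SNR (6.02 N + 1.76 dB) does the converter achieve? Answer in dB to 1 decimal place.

Range is 1.23 V.
Need 2^N ≥ 1.23 V / 6.08 µV = 202300 → N_min = 18.
6.02(18) + 1.76 = 110.12 dB.

110.1 dB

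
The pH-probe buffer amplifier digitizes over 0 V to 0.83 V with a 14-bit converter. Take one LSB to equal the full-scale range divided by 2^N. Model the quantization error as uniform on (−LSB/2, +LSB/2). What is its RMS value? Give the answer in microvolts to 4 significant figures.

Span = 0.83 V.
LSB = 0.83 V ÷ 2^14 = 0.83/16384 V = 50.6592 µV.
RMS of a uniform error over width LSB is LSB/√12 = 14.62 µV.

14.62 µV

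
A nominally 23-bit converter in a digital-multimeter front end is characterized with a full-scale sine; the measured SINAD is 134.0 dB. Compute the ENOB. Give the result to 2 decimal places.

21.97 bits

ENOB = (SINAD − 1.76) / 6.02 = (134.0 − 1.76) / 6.02 = 132.24 / 6.02 = 21.9668.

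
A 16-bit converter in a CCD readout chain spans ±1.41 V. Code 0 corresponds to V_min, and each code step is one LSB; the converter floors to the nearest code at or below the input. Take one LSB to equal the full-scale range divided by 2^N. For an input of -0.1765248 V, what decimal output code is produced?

28665

Full-scale range = 1.41 V − (-1.41 V) = 2.82 V. LSB = 2.82 V / 2^16 ≈ 43.03 µV.
code = ⌊(V_in − V_min)/LSB⌋ = ⌊(V_in − V_min) × 2^16 / range⌋
     = ⌊(-0.1765248 − (-1.41)) × 65536 / 2.82⌋ = ⌊1.2334752 × 65536/2.82⌋
     = ⌊28665.614⌋ = 28665.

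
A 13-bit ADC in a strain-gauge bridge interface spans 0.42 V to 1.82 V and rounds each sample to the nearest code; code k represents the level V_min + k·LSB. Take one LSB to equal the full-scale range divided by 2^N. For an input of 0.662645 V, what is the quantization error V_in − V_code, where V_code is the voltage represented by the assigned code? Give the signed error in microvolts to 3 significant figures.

Full-scale range = 1.82 V − (0.42 V) = 1.4 V. LSB = 1.4 V / 2^13 ≈ 170.9 µV.
(V_in − V_min)/LSB = (0.662645 − (0.42)) × 8192/1.4 = 1419.8199 → nearest code k = 1420.
V_code = V_min + k × range/2^13 = 0.42 + 1420 × 1.4/8192 = 0.6626757813 V.
Error = V_in − V_code = 0.662645 − (0.6626757813) = −30.8 µV.

−30.8 µV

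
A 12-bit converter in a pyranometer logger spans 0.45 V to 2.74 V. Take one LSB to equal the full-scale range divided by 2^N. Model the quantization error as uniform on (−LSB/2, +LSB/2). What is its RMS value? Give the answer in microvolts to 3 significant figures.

161 µV

Full-scale range = 2.74 V − (0.45 V) = 2.29 V.
LSB = 2.29 V / 2^12 = 0.55908 mV.
V_rms = LSB/√12 = 0.55908 mV / √12 = 161 µV.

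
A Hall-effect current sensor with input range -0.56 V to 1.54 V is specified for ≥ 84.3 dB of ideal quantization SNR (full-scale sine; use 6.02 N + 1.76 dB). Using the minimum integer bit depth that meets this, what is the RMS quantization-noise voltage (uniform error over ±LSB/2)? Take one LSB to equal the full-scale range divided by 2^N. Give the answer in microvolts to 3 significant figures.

Range = 1.54 − (-0.56) = 2.1 V.
Required N = ⌈(84.3 − 1.76)/6.02⌉ = ⌈13.711⌉ = 14.
LSB = 2.1 V ÷ 2^14 = 2.1/16384 V = 128.17 µV.
V_rms = LSB/√12 = 37.0 µV.

37.0 µV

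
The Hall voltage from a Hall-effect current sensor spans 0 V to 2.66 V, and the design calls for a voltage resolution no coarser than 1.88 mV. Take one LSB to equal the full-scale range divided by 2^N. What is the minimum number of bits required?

V_FS = 2.66 V.
2.66 V / 1.88 mV = 1415. Since 2^10 = 1024 and 2^11 = 2048, N = 11.

11 bits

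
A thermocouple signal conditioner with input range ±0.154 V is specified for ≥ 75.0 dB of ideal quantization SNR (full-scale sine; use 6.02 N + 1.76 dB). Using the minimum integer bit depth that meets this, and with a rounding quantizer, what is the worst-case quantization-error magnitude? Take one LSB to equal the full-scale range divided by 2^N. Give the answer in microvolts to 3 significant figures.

The full-scale span is 0.154 − (-0.154) = 0.308 V.
Required N = ⌈(75.0 − 1.76)/6.02⌉ = ⌈12.166⌉ = 13.
Step size = 0.308/8192 V = 37.598 µV.
Max error for round-to-nearest is LSB/2 = 18.8 µV.

18.8 µV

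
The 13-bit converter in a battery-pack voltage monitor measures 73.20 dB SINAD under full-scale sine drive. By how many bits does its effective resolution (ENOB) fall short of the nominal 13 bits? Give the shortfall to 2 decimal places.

1.13 bits

N_eff = (73.20 − 1.76)/6.02 = 11.8671 bits.
Lost resolution: 13 − 11.8671 = 1.1329 bits.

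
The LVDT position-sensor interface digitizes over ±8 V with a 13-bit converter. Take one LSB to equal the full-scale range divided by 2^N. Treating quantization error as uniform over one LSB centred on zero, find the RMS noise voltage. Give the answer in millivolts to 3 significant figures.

0.564 mV

Span: 8 V − (-8 V) = 16 V.
LSB = 16 V ÷ 2^13 = 16/8192 V = 1.9531 mV.
σ_q = LSB/√12 = 1.9531 mV/3.4641 = 0.564 mV.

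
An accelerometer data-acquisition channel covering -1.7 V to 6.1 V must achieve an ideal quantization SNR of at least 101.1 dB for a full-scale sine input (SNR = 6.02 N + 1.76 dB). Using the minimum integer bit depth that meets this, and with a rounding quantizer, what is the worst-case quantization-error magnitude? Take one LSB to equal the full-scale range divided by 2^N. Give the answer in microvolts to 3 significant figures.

29.8 µV

Full-scale range = 6.1 V − (-1.7 V) = 7.8 V.
Required N = ⌈(101.1 − 1.76)/6.02⌉ = ⌈16.502⌉ = 17.
LSB = 7.8 V / 2^17 = 59.509 µV.
|e|_max = LSB/2 = 29.8 µV.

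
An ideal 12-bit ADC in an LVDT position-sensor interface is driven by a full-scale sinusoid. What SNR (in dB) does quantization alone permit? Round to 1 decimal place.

74.0 dB

6.02(12) + 1.76 = 72.24 + 1.76 = 74.00 dB.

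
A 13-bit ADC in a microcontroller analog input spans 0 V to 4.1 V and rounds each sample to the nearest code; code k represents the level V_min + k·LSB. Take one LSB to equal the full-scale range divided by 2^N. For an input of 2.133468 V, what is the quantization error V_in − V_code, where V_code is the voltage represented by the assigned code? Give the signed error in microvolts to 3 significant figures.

Full-scale range = 4.1 V. LSB = 4.1 V / 2^13 ≈ 0.5005 mV.
(V_in − V_min)/LSB = (2.133468 − (0)) × 8192/4.1 = 4262.7731 → nearest code k = 4263.
Reconstructed level: 0 + 4263 × 4.1/8192 V = 2.133581543 V.
Error = V_in − V_code = 2.133468 − (2.133581543) = −114 µV.

−114 µV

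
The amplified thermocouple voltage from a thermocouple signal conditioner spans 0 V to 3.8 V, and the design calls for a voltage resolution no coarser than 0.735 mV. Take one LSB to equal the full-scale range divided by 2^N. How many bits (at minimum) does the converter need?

Full-scale range = 3.8 V.
Required number of levels: 3.8/0.735 mV = 5170.1; smallest N with 2^N ≥ that is 13.

13 bits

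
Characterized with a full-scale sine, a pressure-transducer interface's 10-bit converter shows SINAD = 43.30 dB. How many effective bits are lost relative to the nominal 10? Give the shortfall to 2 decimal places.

Effective bits = (43.30 − 1.76)/6.02 = 6.9003.
10 − 6.9003 = 3.10 bits below nominal.

3.10 bits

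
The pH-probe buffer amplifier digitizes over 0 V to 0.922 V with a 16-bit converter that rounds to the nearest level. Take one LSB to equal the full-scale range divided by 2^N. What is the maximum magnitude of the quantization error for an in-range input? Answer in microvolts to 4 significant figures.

Span = 0.922 V.
LSB = 0.922 V / 2^16 = 14.0686 µV.
|e|_max = LSB/2 = 7.034 µV.

7.034 µV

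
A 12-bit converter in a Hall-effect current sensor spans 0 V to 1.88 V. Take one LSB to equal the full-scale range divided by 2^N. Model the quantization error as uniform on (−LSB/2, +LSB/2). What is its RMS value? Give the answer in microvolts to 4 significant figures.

Span = 1.88 V.
Step size = 1.88/4096 V = 458.984 µV.
RMS of a uniform error over width LSB is LSB/√12 = 132.5 µV.

132.5 µV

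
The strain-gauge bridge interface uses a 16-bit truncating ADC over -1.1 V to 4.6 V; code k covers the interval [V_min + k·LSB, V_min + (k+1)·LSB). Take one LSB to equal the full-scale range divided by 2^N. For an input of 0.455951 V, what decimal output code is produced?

17889

Range = 4.6 − (-1.1) = 5.7 V. LSB = 5.7 V / 2^16 ≈ 86.98 µV.
code = ⌊(V_in − V_min)/LSB⌋ = ⌊(V_in − V_min) × 2^16 / range⌋
     = ⌊(0.455951 − (-1.1)) × 65536 / 5.7⌋ = ⌊1.555951 × 65536/5.7⌋
     = ⌊17889.615⌋ = 17889.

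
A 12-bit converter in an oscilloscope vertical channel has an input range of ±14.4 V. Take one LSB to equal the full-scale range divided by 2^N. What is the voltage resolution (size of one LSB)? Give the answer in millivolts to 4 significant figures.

7.031 mV

Range = 14.4 − (-14.4) = 28.8 V.
There are 2^12 = 4096 steps.
One LSB is 28.8 V / 4096 = 7.031 mV.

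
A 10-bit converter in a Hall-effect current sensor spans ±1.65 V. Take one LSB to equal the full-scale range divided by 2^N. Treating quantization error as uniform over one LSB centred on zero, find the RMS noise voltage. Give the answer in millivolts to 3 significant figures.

0.930 mV

Range = 1.65 − (-1.65) = 3.3 V.
Step size = 3.3/1024 V = 3.2227 mV.
RMS of a uniform error over width LSB is LSB/√12 = 0.930 mV.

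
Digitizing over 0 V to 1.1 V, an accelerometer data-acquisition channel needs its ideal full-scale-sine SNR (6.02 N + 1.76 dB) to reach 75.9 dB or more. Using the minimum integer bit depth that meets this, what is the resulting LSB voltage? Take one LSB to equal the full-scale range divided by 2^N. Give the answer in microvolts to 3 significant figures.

Full-scale range = 1.1 V.
Required N = ⌈(75.9 − 1.76)/6.02⌉ = ⌈12.316⌉ = 13.
LSB = 1.1 V / 2^13 = 134 µV.

134 µV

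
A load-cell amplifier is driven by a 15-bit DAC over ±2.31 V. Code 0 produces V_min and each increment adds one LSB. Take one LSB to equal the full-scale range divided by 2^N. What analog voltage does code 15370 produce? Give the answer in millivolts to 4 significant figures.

-143.0 mV

Range = 2.31 − (-2.31) = 4.62 V. LSB = 4.62 V / 2^15.
Output = V_min + (15370/32768) × range = -2.31 + 0.469055 × 4.62 V
      = -2.31 V + 2.16703 V = -0.142965 V.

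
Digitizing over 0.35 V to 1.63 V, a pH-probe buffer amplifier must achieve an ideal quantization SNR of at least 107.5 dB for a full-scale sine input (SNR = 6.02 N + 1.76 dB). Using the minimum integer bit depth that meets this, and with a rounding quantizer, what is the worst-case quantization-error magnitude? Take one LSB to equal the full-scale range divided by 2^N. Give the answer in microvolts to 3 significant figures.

Range = 1.63 − (0.35) = 1.28 V.
Required N = ⌈(107.5 − 1.76)/6.02⌉ = ⌈17.565⌉ = 18.
One LSB is 1.28 V / 262144 = 4.8828 µV.
|e|_max = LSB/2 = 2.44 µV.

2.44 µV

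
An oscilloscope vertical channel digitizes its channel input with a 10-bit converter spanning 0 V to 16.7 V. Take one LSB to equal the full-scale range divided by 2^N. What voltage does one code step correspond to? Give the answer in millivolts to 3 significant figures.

Range is 16.7 V.
There are 2^10 = 1024 steps.
LSB = 16.7 V ÷ 2^10 = 16.7/1024 V = 16.3 mV.

16.3 mV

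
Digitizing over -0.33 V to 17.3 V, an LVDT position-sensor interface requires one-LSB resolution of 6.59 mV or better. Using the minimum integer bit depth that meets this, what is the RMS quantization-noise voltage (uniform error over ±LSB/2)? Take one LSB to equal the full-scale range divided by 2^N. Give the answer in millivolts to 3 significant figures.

Range = 17.3 − (-0.33) = 17.63 V.
Required number of levels: 17.63/6.59 mV = 2675.3; smallest N with 2^N ≥ that is 12.
LSB = 17.63 V ÷ 2^12 = 17.63/4096 V = 4.3042 mV.
V_rms = LSB/√12 = 1.24 mV.

1.24 mV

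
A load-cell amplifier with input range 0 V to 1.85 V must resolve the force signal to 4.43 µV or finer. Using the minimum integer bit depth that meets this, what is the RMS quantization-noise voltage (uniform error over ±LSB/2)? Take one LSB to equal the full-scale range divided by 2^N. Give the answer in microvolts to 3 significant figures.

1.02 µV

V_FS = 1.85 V.
Levels needed ≥ 1.85/4.43 µV = 417600. 2^19 = 524288 suffices, so N_min = 19.
LSB = 1.85 V / 2^19 = 3.5286 µV.
V_rms = LSB/√12 = 1.02 µV.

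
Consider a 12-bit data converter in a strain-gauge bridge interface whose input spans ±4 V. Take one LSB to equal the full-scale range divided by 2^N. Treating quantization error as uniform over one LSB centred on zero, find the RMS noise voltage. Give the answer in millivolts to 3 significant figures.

The full-scale span is 4 − (-4) = 8 V.
Step size = 8/4096 V = 1.9531 mV.
σ_q = LSB/√12 = 1.9531 mV/3.4641 = 0.564 mV.

0.564 mV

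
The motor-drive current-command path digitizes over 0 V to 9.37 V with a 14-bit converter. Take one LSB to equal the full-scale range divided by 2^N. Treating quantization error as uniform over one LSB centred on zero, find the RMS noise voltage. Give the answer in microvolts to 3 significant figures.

Span = 9.37 V.
One LSB is 9.37 V / 16384 = 0.57190 mV.
RMS of a uniform error over width LSB is LSB/√12 = 165 µV.

165 µV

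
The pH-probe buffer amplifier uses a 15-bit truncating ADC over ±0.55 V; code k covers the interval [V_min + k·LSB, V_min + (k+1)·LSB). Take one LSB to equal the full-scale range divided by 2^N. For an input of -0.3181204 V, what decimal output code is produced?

Full-scale range = 0.55 V − (-0.55 V) = 1.1 V. LSB = 1.1 V / 2^15 ≈ 33.57 µV.
(V_in − V_min) × 2^15/range = (-0.3181204 − (-0.55)) × 32768/1.1 = 6907.482.
Floor → code = 6907.

6907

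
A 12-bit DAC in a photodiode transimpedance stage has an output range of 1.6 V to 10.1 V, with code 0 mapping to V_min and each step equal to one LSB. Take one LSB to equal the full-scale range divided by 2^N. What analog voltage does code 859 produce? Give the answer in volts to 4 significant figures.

The full-scale span is 10.1 − (1.6) = 8.5 V. LSB = 8.5 V / 2^12.
V_out = V_min + code × LSB = 1.6 V + 859 × 8.5 V / 4096
      = 1.6 + 1.78259 = 3.38259 V.

3.383 V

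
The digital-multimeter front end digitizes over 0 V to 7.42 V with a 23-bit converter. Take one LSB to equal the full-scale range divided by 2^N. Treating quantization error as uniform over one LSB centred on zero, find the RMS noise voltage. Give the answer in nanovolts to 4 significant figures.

Full-scale range = 7.42 V.
Step size = 7.42/8388608 V = 0.884533 µV.
σ_q = LSB/√12 = 0.884533 µV/3.4641 = 255.3 nV.

255.3 nV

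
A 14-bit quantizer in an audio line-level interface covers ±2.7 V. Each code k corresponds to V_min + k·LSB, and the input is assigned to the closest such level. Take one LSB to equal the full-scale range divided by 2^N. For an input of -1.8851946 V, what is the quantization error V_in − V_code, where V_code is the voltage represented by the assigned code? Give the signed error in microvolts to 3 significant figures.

+59.3 µV

Full-scale range = 2.7 V − (-2.7 V) = 5.4 V. LSB = 5.4 V / 2^14 ≈ 329.6 µV.
(V_in − V_min)/LSB = (-1.8851946 − (-2.7)) × 16384/5.4 = 2472.1799 → nearest code k = 2472.
V_code = V_min + k × range/2^14 = -2.7 + 2472 × 5.4/16384 = -1.8852539063 V.
V_in − V_code = -1.8851946 − (-1.8852539063) = +59.3 µV.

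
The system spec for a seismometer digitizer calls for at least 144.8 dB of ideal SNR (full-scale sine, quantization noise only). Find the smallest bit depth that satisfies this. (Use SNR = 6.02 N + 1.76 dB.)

N ≥ (144.8 − 1.76)/6.02 = 23.761 → N_min = 24.

24 bits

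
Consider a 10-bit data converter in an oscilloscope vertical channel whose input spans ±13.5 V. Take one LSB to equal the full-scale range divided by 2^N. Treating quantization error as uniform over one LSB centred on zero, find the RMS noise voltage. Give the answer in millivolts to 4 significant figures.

Range = 13.5 − (-13.5) = 27 V.
LSB = 27 V ÷ 2^10 = 27/1024 V = 26.3672 mV.
RMS of a uniform error over width LSB is LSB/√12 = 7.612 mV.

7.612 mV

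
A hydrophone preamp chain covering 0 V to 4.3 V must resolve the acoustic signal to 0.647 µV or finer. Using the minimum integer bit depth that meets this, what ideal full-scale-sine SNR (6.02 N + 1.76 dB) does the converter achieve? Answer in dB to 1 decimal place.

140.2 dB

Full-scale range = 4.3 V.
Levels needed ≥ 4.3/0.647 µV = 6.646e6. 2^23 = 8388608 suffices, so N_min = 23.
Ideal SNR at N = 23: 6.02·23 + 1.76 = 140.2 dB.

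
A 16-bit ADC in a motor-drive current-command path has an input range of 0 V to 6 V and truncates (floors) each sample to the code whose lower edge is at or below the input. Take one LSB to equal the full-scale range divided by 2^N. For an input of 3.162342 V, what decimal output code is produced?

34541

V_FS = 6 V. LSB = 6 V / 2^16 ≈ 91.55 µV.
code = ⌊(V_in − V_min)/LSB⌋ = ⌊(V_in − V_min) × 2^16 / range⌋
     = ⌊(3.162342 − (0)) × 65536 / 6⌋ = ⌊3.162342 × 65536/6⌋
     = ⌊34541.208⌋ = 34541.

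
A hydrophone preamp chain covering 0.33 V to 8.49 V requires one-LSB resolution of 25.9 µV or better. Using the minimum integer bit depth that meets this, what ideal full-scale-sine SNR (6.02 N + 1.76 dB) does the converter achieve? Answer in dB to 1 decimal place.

The full-scale span is 8.49 − (0.33) = 8.16 V.
Required number of levels: 8.16/25.9 µV = 315060; smallest N with 2^N ≥ that is 19.
SNR = 6.02 × 19 + 1.76 = 116.14 dB.

116.1 dB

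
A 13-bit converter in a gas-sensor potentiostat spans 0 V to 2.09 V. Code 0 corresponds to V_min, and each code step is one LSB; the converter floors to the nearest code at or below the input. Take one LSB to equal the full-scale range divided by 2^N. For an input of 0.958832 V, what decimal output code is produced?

3758

Span = 2.09 V. LSB = 2.09 V / 2^13 ≈ 255.1 µV.
(V_in − V_min) × 2^13/range = (0.958832 − (0)) × 8192/2.09 = 3758.254.
Floor → code = 3758.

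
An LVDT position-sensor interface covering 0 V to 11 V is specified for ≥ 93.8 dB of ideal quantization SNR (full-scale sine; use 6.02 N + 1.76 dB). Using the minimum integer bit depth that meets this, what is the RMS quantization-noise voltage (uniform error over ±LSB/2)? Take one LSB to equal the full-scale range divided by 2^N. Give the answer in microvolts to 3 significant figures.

48.5 µV

Span = 11 V.
Required N = ⌈(93.8 − 1.76)/6.02⌉ = ⌈15.289⌉ = 16.
Step size = 11/65536 V = 167.85 µV.
V_rms = LSB/√12 = 48.5 µV.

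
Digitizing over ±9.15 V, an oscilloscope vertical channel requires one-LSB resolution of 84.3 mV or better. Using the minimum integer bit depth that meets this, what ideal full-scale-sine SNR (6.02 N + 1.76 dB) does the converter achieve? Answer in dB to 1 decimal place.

Span: 9.15 V − (-9.15 V) = 18.3 V.
Need 2^N ≥ 18.3 V / 84.3 mV = 217.1 → N_min = 8.
SNR = 6.02 × 8 + 1.76 = 49.92 dB.

49.9 dB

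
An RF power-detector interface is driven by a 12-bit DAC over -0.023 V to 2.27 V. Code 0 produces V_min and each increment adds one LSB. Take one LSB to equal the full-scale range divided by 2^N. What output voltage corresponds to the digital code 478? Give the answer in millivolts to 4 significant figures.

Range = 2.27 − (-0.023) = 2.293 V. LSB = 2.293 V / 2^12.
V_out = V_min + code × LSB = -0.023 V + 478 × 2.293 V / 4096
      = -0.023 + 0.267591 = 0.244591 V.

244.6 mV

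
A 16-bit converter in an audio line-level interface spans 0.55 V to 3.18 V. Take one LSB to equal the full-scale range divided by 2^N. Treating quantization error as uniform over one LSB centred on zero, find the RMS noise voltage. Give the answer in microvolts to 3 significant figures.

Span: 3.18 V − (0.55 V) = 2.63 V.
Step size = 2.63/65536 V = 40.131 µV.
RMS of a uniform error over width LSB is LSB/√12 = 11.6 µV.

11.6 µV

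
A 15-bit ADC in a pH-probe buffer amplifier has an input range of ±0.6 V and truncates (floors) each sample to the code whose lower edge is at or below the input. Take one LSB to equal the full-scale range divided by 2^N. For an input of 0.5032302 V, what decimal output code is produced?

The full-scale span is 0.6 − (-0.6) = 1.2 V. LSB = 1.2 V / 2^15 ≈ 36.62 µV.
(V_in − V_min) × 2^15/range = (0.5032302 − (-0.6)) × 32768/1.2 = 30125.539.
Floor → code = 30125.

30125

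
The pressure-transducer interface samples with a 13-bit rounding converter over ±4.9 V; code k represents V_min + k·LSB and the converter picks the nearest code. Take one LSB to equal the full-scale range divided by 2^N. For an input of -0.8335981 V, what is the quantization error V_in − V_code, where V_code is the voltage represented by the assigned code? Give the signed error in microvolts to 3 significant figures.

+215 µV

The full-scale span is 4.9 − (-4.9) = 9.8 V. LSB = 9.8 V / 2^13 ≈ 1.196 mV.
(V_in − V_min)/LSB = (-0.8335981 − (-4.9)) × 8192/9.8 = 3399.1800 → nearest code k = 3399.
V_code = -4.9 + (3399/8192) × 9.8 = -0.8338134766 V.
V_in − V_code = -0.8335981 − (-0.8338134766) = +215 µV.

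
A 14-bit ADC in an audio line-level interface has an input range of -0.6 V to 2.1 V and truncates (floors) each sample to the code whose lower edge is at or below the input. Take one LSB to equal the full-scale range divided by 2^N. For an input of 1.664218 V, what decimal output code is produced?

13739

Range = 2.1 − (-0.6) = 2.7 V. LSB = 2.7 V / 2^14 ≈ 164.8 µV.
code = ⌊(V_in − V_min)/LSB⌋ = ⌊(V_in − V_min) × 2^14 / range⌋
     = ⌊(1.664218 − (-0.6)) × 16384 / 2.7⌋ = ⌊2.264218 × 16384/2.7⌋
     = ⌊13739.610⌋ = 13739.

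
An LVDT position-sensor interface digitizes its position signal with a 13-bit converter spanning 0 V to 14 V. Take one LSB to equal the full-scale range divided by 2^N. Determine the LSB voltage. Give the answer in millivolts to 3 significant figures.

1.71 mV

Span = 14 V.
Number of codes = 2^13 = 8192.
LSB = 14 V ÷ 2^13 = 14/8192 V = 1.71 mV.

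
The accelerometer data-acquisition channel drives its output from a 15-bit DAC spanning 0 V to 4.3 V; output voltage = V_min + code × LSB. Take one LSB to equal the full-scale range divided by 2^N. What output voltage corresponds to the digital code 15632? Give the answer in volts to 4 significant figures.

Full-scale range = 4.3 V. LSB = 4.3 V / 2^15.
Output = V_min + (15632/32768) × range = 0 + 0.477051 × 4.3 V
      = 0 + 2.05132 = 2.05132 V.

2.051 V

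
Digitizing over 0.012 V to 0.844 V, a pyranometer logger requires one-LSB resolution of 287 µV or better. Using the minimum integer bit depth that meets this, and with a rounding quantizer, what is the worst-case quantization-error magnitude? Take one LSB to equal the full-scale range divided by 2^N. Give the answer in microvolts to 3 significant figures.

Range = 0.844 − (0.012) = 0.832 V.
Levels needed ≥ 0.832/287 µV = 2899. 2^12 = 4096 suffices, so N_min = 12.
LSB = 0.832 V ÷ 2^12 = 0.832/4096 V = 203.13 µV.
|e|_max = LSB/2 = 102 µV.

102 µV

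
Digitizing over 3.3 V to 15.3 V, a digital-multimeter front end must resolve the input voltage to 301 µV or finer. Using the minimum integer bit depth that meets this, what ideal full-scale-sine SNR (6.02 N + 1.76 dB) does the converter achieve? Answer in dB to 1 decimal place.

98.1 dB

Span: 15.3 V − (3.3 V) = 12 V.
Required number of levels: 12/301 µV = 39867; smallest N with 2^N ≥ that is 16.
Ideal SNR at N = 16: 6.02·16 + 1.76 = 98.1 dB.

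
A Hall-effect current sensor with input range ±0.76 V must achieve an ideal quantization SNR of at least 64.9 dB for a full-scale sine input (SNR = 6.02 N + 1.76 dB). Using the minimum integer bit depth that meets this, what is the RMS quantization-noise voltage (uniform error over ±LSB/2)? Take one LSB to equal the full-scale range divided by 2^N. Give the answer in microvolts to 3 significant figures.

214 µV

The full-scale span is 0.76 − (-0.76) = 1.52 V.
Required N = ⌈(64.9 − 1.76)/6.02⌉ = ⌈10.488⌉ = 11.
LSB = 1.52 V / 2^11 = 0.74219 mV.
RMS noise = LSB/√12 = 214 µV.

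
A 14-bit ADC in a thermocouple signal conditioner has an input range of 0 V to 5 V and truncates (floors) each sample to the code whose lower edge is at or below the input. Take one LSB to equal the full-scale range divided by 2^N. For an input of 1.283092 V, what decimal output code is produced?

V_FS = 5 V. LSB = 5 V / 2^14 ≈ 305.2 µV.
V_in − V_min = 1.283092 − (0) = 1.283092 V.
Divide by LSB: 1.283092 × 16384/5 = 4204.4359.
Truncating gives code 4204.

4204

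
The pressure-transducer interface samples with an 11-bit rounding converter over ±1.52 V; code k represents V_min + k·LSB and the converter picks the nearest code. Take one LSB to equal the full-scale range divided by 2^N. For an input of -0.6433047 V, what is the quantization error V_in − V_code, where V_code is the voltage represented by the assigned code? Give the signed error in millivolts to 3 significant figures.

−0.570 mV

The full-scale span is 1.52 − (-1.52) = 3.04 V. LSB = 3.04 V / 2^11 ≈ 1.484 mV.
(-0.6433047 − (-1.52)) / LSB = 0.8766953 × 2048/3.04 = 590.6158. Nearest integer: k = 591.
V_code = V_min + k × range/2^11 = -1.52 + 591 × 3.04/2048 = -0.6427343750 V.
Error = V_in − V_code = -0.6433047 − (-0.6427343750) = −0.570 mV.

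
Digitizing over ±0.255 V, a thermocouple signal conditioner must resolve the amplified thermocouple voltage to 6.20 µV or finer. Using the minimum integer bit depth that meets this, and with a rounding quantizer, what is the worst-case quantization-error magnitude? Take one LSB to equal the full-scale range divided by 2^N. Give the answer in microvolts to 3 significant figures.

1.95 µV

The full-scale span is 0.255 − (-0.255) = 0.51 V.
Required number of levels: 0.51/6.20 µV = 82258; smallest N with 2^N ≥ that is 17.
One LSB is 0.51 V / 131072 = 3.8910 µV.
|e|_max = LSB/2 = 1.95 µV.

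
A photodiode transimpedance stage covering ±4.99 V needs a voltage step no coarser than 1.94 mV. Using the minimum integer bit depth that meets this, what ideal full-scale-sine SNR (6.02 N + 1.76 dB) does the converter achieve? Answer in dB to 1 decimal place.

Range = 4.99 − (-4.99) = 9.98 V.
9.98 V / 1.94 mV = 5144. Since 2^12 = 4096 and 2^13 = 8192, N = 13.
6.02(13) + 1.76 = 80.02 dB.

80.0 dB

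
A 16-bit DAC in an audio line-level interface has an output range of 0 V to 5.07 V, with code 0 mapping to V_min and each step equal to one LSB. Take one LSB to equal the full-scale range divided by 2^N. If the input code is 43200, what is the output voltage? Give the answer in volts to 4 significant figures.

3.342 V

Range is 5.07 V. LSB = 5.07 V / 2^16.
V_out = 0 + 43200 × (5.07/65536) V
      = 0 + 3.34204 = 3.34204 V.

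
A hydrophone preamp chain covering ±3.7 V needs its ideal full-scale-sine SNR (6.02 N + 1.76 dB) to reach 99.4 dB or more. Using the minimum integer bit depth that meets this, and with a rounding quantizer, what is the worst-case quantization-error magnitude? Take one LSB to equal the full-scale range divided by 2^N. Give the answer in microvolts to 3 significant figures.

28.2 µV

Range = 3.7 − (-3.7) = 7.4 V.
Required N = ⌈(99.4 − 1.76)/6.02⌉ = ⌈16.219⌉ = 17.
One LSB is 7.4 V / 131072 = 56.458 µV.
|e|_max = LSB/2 = 28.2 µV.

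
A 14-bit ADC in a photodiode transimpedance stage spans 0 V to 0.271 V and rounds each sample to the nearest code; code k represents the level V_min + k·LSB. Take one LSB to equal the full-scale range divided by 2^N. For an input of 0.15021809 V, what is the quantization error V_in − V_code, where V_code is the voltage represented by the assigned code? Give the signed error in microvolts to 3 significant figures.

Range is 0.271 V. LSB = 0.271 V / 2^14 ≈ 16.54 µV.
Position in LSBs: (0.15021809 − (0)) × 16384/0.271 = 9081.8199; rounding gives k = 9082.
V_code = V_min + k × range/2^14 = 0 + 9082 × 0.271/16384 = 0.15022106934 V.
V_in − V_code = 0.15021809 − (0.15022106934) = −2.98 µV.

−2.98 µV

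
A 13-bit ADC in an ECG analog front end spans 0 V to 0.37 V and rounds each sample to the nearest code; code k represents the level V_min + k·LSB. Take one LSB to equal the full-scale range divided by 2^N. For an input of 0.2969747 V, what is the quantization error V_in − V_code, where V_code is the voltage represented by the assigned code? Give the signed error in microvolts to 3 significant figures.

+8.15 µV

V_FS = 0.37 V. LSB = 0.37 V / 2^13 ≈ 45.17 µV.
(0.2969747 − (0)) / LSB = 0.2969747 × 8192/0.37 = 6575.1804. Nearest integer: k = 6575.
Reconstructed level: 0 + 6575 × 0.37/8192 V = 0.2969665527 V.
Error = V_in − V_code = 0.2969747 − (0.2969665527) = +8.15 µV.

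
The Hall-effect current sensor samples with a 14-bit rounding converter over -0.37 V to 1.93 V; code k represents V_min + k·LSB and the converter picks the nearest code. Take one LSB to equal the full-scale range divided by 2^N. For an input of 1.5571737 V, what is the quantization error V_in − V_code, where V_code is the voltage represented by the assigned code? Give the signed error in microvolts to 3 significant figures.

Full-scale range = 1.93 V − (-0.37 V) = 2.3 V. LSB = 2.3 V / 2^14 ≈ 140.4 µV.
(1.5571737 − (-0.37)) / LSB = 1.9271737 × 16384/2.3 = 13728.1800. Nearest integer: k = 13728.
Reconstructed level: -0.37 + 13728 × 2.3/16384 V = 1.5571484375 V.
V_in − V_code = 1.5571737 − (1.5571484375) = +25.3 µV.

+25.3 µV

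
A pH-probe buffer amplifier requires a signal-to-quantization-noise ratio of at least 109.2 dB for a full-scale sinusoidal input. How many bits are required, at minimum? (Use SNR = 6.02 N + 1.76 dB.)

18 bits

N ≥ (109.2 − 1.76)/6.02 = 17.847 → N_min = 18.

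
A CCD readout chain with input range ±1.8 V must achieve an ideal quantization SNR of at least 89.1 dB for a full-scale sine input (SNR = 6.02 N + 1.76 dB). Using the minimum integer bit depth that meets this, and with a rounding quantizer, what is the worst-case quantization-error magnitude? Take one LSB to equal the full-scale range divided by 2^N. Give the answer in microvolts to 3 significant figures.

54.9 µV

Full-scale range = 1.8 V − (-1.8 V) = 3.6 V.
Solving 6.02 N ≥ 89.1 − 1.76: N ≥ 14.508. Round up → N = 15.
LSB = 3.6 V ÷ 2^15 = 3.6/32768 V = 109.86 µV.
Half an LSB is 54.9 µV.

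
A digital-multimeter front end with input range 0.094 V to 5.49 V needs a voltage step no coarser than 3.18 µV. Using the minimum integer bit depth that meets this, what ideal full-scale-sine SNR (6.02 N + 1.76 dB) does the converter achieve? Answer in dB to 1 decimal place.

The full-scale span is 5.49 − (0.094) = 5.396 V.
5.396 V / 3.18 µV = 1.697e6. Since 2^20 = 1048576 and 2^21 = 2097152, N = 21.
Ideal SNR at N = 21: 6.02·21 + 1.76 = 128.2 dB.

128.2 dB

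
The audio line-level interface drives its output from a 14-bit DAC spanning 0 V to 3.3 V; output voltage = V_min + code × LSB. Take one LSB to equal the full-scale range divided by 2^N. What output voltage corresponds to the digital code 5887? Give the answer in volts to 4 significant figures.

1.186 V

Span = 3.3 V. LSB = 3.3 V / 2^14.
Output = V_min + (5887/16384) × range = 0 + 0.359314 × 3.3 V
      = 0 + 1.18574 = 1.18574 V.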